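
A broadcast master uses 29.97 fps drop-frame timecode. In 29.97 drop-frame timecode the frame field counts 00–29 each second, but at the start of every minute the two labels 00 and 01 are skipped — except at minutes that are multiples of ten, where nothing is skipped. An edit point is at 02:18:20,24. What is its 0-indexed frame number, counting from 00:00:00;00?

As if non-drop at 30 labels/s: (2 × 3600 + 18 × 60 + 20) × 30 + 24 = 249024.
Minute boundaries passed: 138; those not divisible by 10: 138 − 13 = 125; dropped labels = 2 × 125 = 250.
Actual frame index = 249024 − 250 = 248774.

248774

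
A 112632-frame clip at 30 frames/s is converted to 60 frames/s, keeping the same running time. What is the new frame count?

225264 frames

Frames at target rate = 112632 × (60) / (30) = 225264.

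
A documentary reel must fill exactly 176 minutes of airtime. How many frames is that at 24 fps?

176 min = 10560 s.
Frames = 10560 × 24 = 253440.

253440 frames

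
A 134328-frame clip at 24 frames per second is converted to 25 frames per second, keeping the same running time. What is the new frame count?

139925 frames

Target frames = source frames × (target rate / source rate) = 134328 × (25)/(24) = 134328 × 25/24 = 139925.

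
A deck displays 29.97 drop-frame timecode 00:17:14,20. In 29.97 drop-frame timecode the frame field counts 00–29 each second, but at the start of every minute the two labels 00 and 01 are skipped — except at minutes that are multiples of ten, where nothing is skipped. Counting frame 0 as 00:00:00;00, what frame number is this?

Complete 10-minute blocks: 1, each 17982 frames → 17982.
Remaining 7 whole minutes in the current block: 1800 + 6 × 1798 = 12588 frames.
Within the current minute: 14 × 30 + 20 − 2 = 438 (labels ;00/;01 skipped at this minute). Total = 17982 + 12588 + 438 = 31008.

31008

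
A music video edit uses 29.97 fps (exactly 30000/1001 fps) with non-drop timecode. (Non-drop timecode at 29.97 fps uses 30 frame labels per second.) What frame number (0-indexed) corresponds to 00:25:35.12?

46062

Total seconds to the label: (0 × 3600 + 25 × 60 + 35) = 1535.
Frame index = 1535 × 30 + 12 = 46062.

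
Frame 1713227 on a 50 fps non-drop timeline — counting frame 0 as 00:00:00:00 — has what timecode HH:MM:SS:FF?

09:31:04:27

1713227 ÷ 50 = 34264 full seconds, remainder 27 frames.
34264 s = 9 h 31 min 4 s.
Timecode: 09:31:04:27.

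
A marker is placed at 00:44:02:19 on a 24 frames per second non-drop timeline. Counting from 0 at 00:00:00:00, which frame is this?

Total seconds to the label: (0 × 3600 + 44 × 60 + 2) = 2642.
Frame index = 2642 × 24 + 19 = 63427.

frame 63427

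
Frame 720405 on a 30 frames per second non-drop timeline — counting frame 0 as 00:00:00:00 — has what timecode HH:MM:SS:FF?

06:40:13:15

720405 ÷ 30 = 24013 full seconds, remainder 15 frames.
24013 s = 6 h 40 min 13 s.
Timecode: 06:40:13:15.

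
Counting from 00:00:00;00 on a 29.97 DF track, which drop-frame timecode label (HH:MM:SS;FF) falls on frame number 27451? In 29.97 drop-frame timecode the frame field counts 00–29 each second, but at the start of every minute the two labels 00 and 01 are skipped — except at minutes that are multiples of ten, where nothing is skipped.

Ten DF minutes hold 17982 frames, so frame 27451 lies in block 1 (frames 17982–35963) with 9469 frames into that block.
The block's first minute is 1800 frames and the rest 1798 each; 9469 frames reaches minute 5, so 1 × 18 + 5 × 2 = 28 labels have been skipped so far.
Adding those back, label number 27451 + 28 = 27479 at 30 labels/s is 915 s + 29 f = 0 h 15 min 15 s frame 29, i.e. 00:15:15;29.

00:15:15;29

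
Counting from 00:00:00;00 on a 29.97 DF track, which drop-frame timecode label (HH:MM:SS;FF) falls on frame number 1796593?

Ten DF minutes hold 17982 frames, so frame 1796593 lies in block 99 (frames 1780218–1798199) with 16375 frames into that block.
The block's first minute is 1800 frames and the rest 1798 each; 16375 frames reaches minute 9, so 99 × 18 + 9 × 2 = 1800 labels have been skipped so far.
Adding those back, label number 1796593 + 1800 = 1798393 at 30 labels/s is 59946 s + 13 f = 16 h 39 min 6 s frame 13, i.e. 16:39:06;13.

16:39:06;13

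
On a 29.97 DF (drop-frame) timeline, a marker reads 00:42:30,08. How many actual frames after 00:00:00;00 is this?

76432

Complete 10-minute blocks: 4, each 17982 frames → 71928.
Remaining 2 whole minutes in the current block: 1800 + 1 × 1798 = 3598 frames.
Within the current minute: 30 × 30 + 8 − 2 = 906 (labels ;00/;01 skipped at this minute). Total = 71928 + 3598 + 906 = 76432.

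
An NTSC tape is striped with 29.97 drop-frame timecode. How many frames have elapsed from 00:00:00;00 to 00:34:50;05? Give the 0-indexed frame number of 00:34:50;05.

As if non-drop at 30 labels/s: (0 × 3600 + 34 × 60 + 50) × 30 + 5 = 62705.
Minute boundaries passed: 34; those not divisible by 10: 34 − 3 = 31; dropped labels = 2 × 31 = 62.
Actual frame index = 62705 − 62 = 62643.

62643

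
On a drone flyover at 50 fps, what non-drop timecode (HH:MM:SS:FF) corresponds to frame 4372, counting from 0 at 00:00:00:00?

4372 ÷ 50 = 87 full seconds, remainder 22 frames.
87 s = 0 h 1 min 27 s.
Timecode: 00:01:27:22.

00:01:27:22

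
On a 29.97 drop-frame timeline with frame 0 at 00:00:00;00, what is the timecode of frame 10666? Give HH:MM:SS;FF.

Each 10-minute DF block holds 10 × 60 × 30 − 9 × 2 = 17982 frames. 10666 ÷ 17982 → 0 full blocks, remainder 10666.
Within the partial block the first minute is 1800 frames and each further minute 1798, so 5 further minute boundaries passed. Total skipped labels = 18 × 0 + 2 × 5 = 10.
Non-drop label index = 10666 + 10 = 10676; at 30 labels/s that is 00:05:55:26, i.e. DF 00:05:55;26.

00:05:55;26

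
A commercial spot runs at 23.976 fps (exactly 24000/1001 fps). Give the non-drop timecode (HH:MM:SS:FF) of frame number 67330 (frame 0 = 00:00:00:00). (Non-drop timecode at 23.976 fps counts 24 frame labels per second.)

67330 ÷ 24 = 2805 full seconds, remainder 10 frames.
2805 s = 0 h 46 min 45 s.
Timecode: 00:46:45:10.

00:46:45:10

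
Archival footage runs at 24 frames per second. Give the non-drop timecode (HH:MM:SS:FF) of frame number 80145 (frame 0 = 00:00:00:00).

80145 ÷ 24 = 3339 full seconds, remainder 9 frames.
3339 s = 0 h 55 min 39 s.
Timecode: 00:55:39:09.

00:55:39:09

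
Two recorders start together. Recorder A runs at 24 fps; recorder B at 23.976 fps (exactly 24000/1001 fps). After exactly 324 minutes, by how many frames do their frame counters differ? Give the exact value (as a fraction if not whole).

324 min = 19440 s.
A emits 24 × 19440 = 466560 frames; B emits 24000/1001 × 19440 = 466560000/1001.
Difference = 466560/1001 frames (≈ 466.0939); B is behind A.

466560/1001 frames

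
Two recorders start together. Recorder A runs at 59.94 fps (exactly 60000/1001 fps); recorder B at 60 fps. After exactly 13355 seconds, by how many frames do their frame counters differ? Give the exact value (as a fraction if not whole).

801300/1001 frames

A emits 60000/1001 × 13355 = 801300000/1001 frames; B emits 60 × 13355 = 801300.
Difference = 801300/1001 frames (≈ 800.4995); B is ahead of A.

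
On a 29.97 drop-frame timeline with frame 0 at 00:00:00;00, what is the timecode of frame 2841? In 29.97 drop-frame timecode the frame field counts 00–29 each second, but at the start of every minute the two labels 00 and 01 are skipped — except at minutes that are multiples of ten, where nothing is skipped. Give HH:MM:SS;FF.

Ten DF minutes hold 17982 frames, so frame 2841 lies in block 0 (frames 0–17981) with 2841 frames into that block.
The block's first minute is 1800 frames and the rest 1798 each; 2841 frames reaches minute 1, so 0 × 18 + 1 × 2 = 2 labels have been skipped so far.
Adding those back, label number 2841 + 2 = 2843 at 30 labels/s is 94 s + 23 f = 0 h 1 min 34 s frame 23, i.e. 00:01:34;23.

00:01:34;23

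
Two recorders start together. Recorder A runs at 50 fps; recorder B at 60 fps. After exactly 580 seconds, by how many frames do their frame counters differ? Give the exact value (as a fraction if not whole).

A emits 50 × 580 = 29000 frames; B emits 60 × 580 = 34800.
Difference = 5800 frames; B is ahead of A.

5800 frames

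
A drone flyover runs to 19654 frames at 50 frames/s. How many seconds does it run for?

Running time = 19654 / (50) = 393.08 s.

393.08 seconds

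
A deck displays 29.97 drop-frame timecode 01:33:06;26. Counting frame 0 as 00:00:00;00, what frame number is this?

As if non-drop at 30 labels/s: (1 × 3600 + 33 × 60 + 6) × 30 + 26 = 167606.
Minute boundaries passed: 93; those not divisible by 10: 93 − 9 = 84; dropped labels = 2 × 84 = 168.
Actual frame index = 167606 − 168 = 167438.

167438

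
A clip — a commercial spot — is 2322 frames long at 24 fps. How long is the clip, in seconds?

96.75 seconds

Running time = 2322 / (24) = 96.75 s.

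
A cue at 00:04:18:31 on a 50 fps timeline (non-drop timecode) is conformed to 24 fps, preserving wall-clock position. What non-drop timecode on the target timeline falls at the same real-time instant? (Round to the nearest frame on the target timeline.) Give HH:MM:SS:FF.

00:04:18:15

Source frame index: (0×3600 + 4×60 + 18) × 50 + 31 = 12931.
Real time: 12931 / (50) = 12931/50 s.
Target frame: (12931/50) × (24) = 155172/25 ≈ 6206.880 → 6207.
At 24 labels/s: frame 6207 → 00:04:18:15.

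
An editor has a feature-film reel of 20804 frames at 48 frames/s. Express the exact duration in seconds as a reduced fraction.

Running time = 20804 ÷ (48) = 20804 × 1/48 = 5201/12 s.

5201/12 seconds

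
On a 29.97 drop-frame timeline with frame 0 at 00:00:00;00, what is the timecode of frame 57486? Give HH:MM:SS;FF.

Each 10-minute DF block holds 10 × 60 × 30 − 9 × 2 = 17982 frames. 57486 ÷ 17982 → 3 full blocks, remainder 3540.
Within the partial block the first minute is 1800 frames and each further minute 1798, so 1 further minute boundary passed. Total skipped labels = 18 × 3 + 2 × 1 = 56.
Non-drop label index = 57486 + 56 = 57542; at 30 labels/s that is 00:31:58:02, i.e. DF 00:31:58;02.

00:31:58;02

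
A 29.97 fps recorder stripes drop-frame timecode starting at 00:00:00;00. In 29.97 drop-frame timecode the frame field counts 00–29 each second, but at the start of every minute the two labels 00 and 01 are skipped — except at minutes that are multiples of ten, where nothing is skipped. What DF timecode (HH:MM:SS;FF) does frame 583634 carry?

Ten DF minutes hold 17982 frames, so frame 583634 lies in block 32 (frames 575424–593405) with 8210 frames into that block.
The block's first minute is 1800 frames and the rest 1798 each; 8210 frames reaches minute 4, so 32 × 18 + 4 × 2 = 584 labels have been skipped so far.
Adding those back, label number 583634 + 584 = 584218 at 30 labels/s is 19473 s + 28 f = 5 h 24 min 33 s frame 28, i.e. 05:24:33;28.

05:24:33;28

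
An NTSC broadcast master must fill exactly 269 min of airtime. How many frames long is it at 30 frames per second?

269 min = 16140 s.
Frames = 16140 × 30 = 484200.

484200 frames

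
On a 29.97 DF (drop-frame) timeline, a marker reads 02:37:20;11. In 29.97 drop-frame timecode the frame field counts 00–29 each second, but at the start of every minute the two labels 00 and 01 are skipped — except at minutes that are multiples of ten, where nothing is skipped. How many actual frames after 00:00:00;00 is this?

282927

Complete 10-minute blocks: 15, each 17982 frames → 269730.
Remaining 7 whole minutes in the current block: 1800 + 6 × 1798 = 12588 frames.
Within the current minute: 20 × 30 + 11 − 2 = 609 (labels ;00/;01 skipped at this minute). Total = 269730 + 12588 + 609 = 282927.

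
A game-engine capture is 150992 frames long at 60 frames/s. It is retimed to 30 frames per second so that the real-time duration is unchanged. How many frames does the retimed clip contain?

75496 frames

Target frames = source frames × (target rate / source rate) = 150992 × (30)/(60) = 150992 × 1/2 = 75496.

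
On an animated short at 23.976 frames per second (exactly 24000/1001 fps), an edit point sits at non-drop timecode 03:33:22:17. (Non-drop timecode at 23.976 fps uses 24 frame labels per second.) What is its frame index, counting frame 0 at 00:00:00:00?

Total seconds to the label: (3 × 3600 + 33 × 60 + 22) = 12802.
Frame index = 12802 × 24 + 17 = 307265.

307265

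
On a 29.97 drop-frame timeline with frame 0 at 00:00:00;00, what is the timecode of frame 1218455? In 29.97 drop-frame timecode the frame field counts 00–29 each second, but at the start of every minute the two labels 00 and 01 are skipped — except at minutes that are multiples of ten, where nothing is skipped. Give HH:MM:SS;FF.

Ten DF minutes hold 17982 frames, so frame 1218455 lies in block 67 (frames 1204794–1222775) with 13661 frames into that block.
The block's first minute is 1800 frames and the rest 1798 each; 13661 frames reaches minute 7, so 67 × 18 + 7 × 2 = 1220 labels have been skipped so far.
Adding those back, label number 1218455 + 1220 = 1219675 at 30 labels/s is 40655 s + 25 f = 11 h 17 min 35 s frame 25, i.e. 11:17:35;25.

11:17:35;25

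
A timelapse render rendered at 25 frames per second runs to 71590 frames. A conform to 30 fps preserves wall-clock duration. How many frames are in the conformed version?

Target frames = source frames × (target rate / source rate) = 71590 × (30)/(25) = 71590 × 6/5 = 85908.

85908 frames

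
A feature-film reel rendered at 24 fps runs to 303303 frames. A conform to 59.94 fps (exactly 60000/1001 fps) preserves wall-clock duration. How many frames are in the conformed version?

757500 frames

Target frames = source frames × (target rate / source rate) = 303303 × (60000/1001)/(24) = 303303 × 2500/1001 = 757500.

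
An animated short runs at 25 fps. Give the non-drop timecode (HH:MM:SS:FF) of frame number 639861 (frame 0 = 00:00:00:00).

639861 ÷ 25 = 25594 full seconds, remainder 11 frames.
25594 s = 7 h 6 min 34 s.
Timecode: 07:06:34:11.

07:06:34:11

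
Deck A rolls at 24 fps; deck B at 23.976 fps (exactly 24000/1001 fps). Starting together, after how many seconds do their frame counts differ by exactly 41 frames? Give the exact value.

The gap grows by |24000/1001 − 24| = 24/1001 frames per second.
Time for a 41-frame gap: 41 ÷ (24/1001) = 41041/24 s.

41041/24 seconds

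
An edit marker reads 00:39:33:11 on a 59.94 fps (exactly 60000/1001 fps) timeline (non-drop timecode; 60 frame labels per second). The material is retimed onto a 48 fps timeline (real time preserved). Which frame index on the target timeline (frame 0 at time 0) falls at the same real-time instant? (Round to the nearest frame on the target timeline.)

Source frame index: (0×3600 + 39×60 + 33) × 60 + 11 = 142391.
Real time: 142391 / (60000/1001) = 142533391/60000 s.
Target frame: (142533391/60000) × (48) = 142533391/1250 ≈ 114026.713 → 114027.

frame 114027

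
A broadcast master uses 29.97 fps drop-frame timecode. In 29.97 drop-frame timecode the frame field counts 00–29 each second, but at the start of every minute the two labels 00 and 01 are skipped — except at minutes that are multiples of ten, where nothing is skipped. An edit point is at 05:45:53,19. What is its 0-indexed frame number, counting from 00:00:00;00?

621987

As if non-drop at 30 labels/s: (5 × 3600 + 45 × 60 + 53) × 30 + 19 = 622609.
Minute boundaries passed: 345; those not divisible by 10: 345 − 34 = 311; dropped labels = 2 × 311 = 622.
Actual frame index = 622609 − 622 = 621987.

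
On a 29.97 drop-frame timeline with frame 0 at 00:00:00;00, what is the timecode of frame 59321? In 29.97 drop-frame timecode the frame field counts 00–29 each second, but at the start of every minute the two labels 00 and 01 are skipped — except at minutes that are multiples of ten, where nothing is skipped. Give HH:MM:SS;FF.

Each 10-minute DF block holds 10 × 60 × 30 − 9 × 2 = 17982 frames. 59321 ÷ 17982 → 3 full blocks, remainder 5375.
Within the partial block the first minute is 1800 frames and each further minute 1798, so 2 further minute boundaries passed. Total skipped labels = 18 × 3 + 2 × 2 = 58.
Non-drop label index = 59321 + 58 = 59379; at 30 labels/s that is 00:32:59:09, i.e. DF 00:32:59;09.

00:32:59;09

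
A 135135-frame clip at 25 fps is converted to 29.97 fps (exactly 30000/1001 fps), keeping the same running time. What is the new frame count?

Target frames = source frames × (target rate / source rate) = 135135 × (30000/1001)/(25) = 135135 × 1200/1001 = 162000.

162000 frames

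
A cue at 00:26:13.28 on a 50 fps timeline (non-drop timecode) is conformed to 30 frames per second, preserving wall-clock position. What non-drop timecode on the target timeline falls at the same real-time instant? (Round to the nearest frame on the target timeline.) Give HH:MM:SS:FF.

Source frame index: (0×3600 + 26×60 + 13) × 50 + 28 = 78678.
Real time: 78678 / (50) = 39339/25 s.
Target frame: (39339/25) × (30) = 236034/5 ≈ 47206.800 → 47207.
At 30 labels/s: frame 47207 → 00:26:13:17.

00:26:13:17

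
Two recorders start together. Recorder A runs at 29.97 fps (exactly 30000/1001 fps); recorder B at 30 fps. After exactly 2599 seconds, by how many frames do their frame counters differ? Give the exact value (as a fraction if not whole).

77970/1001 frames

A emits 30000/1001 × 2599 = 77970000/1001 frames; B emits 30 × 2599 = 77970.
Difference = 77970/1001 frames (≈ 77.8921); B is ahead of A.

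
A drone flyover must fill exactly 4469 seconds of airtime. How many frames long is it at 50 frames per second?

223450 frames

Frames = 4469 × 50 = 223450.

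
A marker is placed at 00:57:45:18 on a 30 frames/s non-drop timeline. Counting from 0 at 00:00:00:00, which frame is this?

Total seconds to the label: (0 × 3600 + 57 × 60 + 45) = 3465.
Frame index = 3465 × 30 + 18 = 103968.

frame 103968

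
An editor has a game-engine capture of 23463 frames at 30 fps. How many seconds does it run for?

Running time = 23463 / (30) = 782.1 s.

782.1 seconds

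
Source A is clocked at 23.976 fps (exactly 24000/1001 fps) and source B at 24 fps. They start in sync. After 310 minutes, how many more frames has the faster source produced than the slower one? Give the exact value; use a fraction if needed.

446400/1001 frames

310 min = 18600 s.
A emits 24000/1001 × 18600 = 446400000/1001 frames; B emits 24 × 18600 = 446400.
Difference = 446400/1001 frames (≈ 445.9540); B is ahead of A.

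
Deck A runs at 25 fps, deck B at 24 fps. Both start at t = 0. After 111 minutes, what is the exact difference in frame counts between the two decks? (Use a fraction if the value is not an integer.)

6660 frames

111 min = 6660 s.
A emits 25 × 6660 = 166500 frames; B emits 24 × 6660 = 159840.
Difference = 6660 frames; B is behind A.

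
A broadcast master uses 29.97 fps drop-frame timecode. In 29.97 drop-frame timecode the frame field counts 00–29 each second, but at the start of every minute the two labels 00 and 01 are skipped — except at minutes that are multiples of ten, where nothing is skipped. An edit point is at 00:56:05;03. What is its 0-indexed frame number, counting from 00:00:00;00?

Complete 10-minute blocks: 5, each 17982 frames → 89910.
Remaining 6 whole minutes in the current block: 1800 + 5 × 1798 = 10790 frames.
Within the current minute: 5 × 30 + 3 − 2 = 151 (labels ;00/;01 skipped at this minute). Total = 89910 + 10790 + 151 = 100851.

100851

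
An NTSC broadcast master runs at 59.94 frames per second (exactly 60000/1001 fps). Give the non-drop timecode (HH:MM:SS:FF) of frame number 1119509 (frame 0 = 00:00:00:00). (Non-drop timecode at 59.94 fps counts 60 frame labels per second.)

05:10:58:29

1119509 ÷ 60 = 18658 full seconds, remainder 29 frames.
18658 s = 5 h 10 min 58 s.
Timecode: 05:10:58:29.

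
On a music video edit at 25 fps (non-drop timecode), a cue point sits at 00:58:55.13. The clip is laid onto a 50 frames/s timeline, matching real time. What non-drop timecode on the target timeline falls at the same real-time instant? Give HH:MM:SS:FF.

00:58:55:26

Source frame index: (0×3600 + 58×60 + 55) × 25 + 13 = 88388.
Real time: 88388 / (25) = 88388/25 s.
Target frame: (88388/25) × (50) = 176776.
At 50 labels/s: frame 176776 → 00:58:55:26.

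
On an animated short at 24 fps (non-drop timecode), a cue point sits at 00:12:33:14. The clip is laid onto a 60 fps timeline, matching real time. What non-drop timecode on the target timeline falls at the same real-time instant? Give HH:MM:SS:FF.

Source frame index: (0×3600 + 12×60 + 33) × 24 + 14 = 18086.
Real time: 18086 / (24) = 9043/12 s.
Target frame: (9043/12) × (60) = 45215.
At 60 labels/s: frame 45215 → 00:12:33:35.

00:12:33:35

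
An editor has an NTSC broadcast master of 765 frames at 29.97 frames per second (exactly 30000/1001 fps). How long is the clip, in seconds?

Running time = 765 / (30000/1001) = 25.5255 s.

25.5255 seconds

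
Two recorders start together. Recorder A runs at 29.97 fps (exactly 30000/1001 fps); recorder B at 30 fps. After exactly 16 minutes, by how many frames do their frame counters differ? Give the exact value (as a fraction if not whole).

16 min = 960 s.
A emits 30000/1001 × 960 = 28800000/1001 frames; B emits 30 × 960 = 28800.
Difference = 28800/1001 frames (≈ 28.7712); B is ahead of A.

28800/1001 frames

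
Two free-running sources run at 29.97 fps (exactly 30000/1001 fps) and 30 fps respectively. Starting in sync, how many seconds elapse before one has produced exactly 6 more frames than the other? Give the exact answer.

200.2 seconds

The gap grows by |30 − 30000/1001| = 30/1001 frames per second.
Time for a 6-frame gap: 6 ÷ (30/1001) = 200.2 s.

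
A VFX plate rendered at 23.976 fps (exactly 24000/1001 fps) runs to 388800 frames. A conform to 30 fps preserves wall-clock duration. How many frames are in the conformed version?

486486 frames

Target frames = source frames × (target rate / source rate) = 388800 × (30)/(24000/1001) = 388800 × 1001/800 = 486486.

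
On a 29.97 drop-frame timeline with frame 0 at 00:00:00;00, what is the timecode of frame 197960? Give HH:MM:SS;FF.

Each 10-minute DF block holds 10 × 60 × 30 − 9 × 2 = 17982 frames. 197960 ÷ 17982 → 11 full blocks, remainder 158.
Within the partial block the first minute is 1800 frames and each further minute 1798, so 0 further minute boundaries passed. Total skipped labels = 18 × 11 + 2 × 0 = 198.
Non-drop label index = 197960 + 198 = 198158; at 30 labels/s that is 01:50:05:08, i.e. DF 01:50:05;08.

01:50:05;08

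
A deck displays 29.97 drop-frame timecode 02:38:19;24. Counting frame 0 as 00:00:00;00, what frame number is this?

Complete 10-minute blocks: 15, each 17982 frames → 269730.
Remaining 8 whole minutes in the current block: 1800 + 7 × 1798 = 14386 frames.
Within the current minute: 19 × 30 + 24 − 2 = 592 (labels ;00/;01 skipped at this minute). Total = 269730 + 14386 + 592 = 284708.

284708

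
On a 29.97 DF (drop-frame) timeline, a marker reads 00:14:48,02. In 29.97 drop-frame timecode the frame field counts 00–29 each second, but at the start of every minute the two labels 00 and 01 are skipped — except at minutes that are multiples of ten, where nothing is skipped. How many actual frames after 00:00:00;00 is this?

26616

As if non-drop at 30 labels/s: (0 × 3600 + 14 × 60 + 48) × 30 + 2 = 26642.
Minute boundaries passed: 14; those not divisible by 10: 14 − 1 = 13; dropped labels = 2 × 13 = 26.
Actual frame index = 26642 − 26 = 26616.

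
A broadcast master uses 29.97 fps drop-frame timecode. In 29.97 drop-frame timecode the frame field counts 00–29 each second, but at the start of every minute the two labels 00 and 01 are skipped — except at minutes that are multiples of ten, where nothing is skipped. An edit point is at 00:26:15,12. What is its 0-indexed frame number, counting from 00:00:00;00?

As if non-drop at 30 labels/s: (0 × 3600 + 26 × 60 + 15) × 30 + 12 = 47262.
Minute boundaries passed: 26; those not divisible by 10: 26 − 2 = 24; dropped labels = 2 × 24 = 48.
Actual frame index = 47262 − 48 = 47214.

47214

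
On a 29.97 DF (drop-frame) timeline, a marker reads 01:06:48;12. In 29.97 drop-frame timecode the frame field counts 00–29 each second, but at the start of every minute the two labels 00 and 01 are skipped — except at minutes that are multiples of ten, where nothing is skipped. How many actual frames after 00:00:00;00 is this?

120132

As if non-drop at 30 labels/s: (1 × 3600 + 6 × 60 + 48) × 30 + 12 = 120252.
Minute boundaries passed: 66; those not divisible by 10: 66 − 6 = 60; dropped labels = 2 × 60 = 120.
Actual frame index = 120252 − 120 = 120132.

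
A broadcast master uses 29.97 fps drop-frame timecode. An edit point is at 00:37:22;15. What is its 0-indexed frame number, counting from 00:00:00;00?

Complete 10-minute blocks: 3, each 17982 frames → 53946.
Remaining 7 whole minutes in the current block: 1800 + 6 × 1798 = 12588 frames.
Within the current minute: 22 × 30 + 15 − 2 = 673 (labels ;00/;01 skipped at this minute). Total = 53946 + 12588 + 673 = 67207.

67207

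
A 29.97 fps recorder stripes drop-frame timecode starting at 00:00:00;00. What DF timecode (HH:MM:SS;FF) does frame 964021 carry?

Ten DF minutes hold 17982 frames, so frame 964021 lies in block 53 (frames 953046–971027) with 10975 frames into that block.
The block's first minute is 1800 frames and the rest 1798 each; 10975 frames reaches minute 6, so 53 × 18 + 6 × 2 = 966 labels have been skipped so far.
Adding those back, label number 964021 + 966 = 964987 at 30 labels/s is 32166 s + 7 f = 8 h 56 min 6 s frame 7, i.e. 08:56:06;07.

08:56:06;07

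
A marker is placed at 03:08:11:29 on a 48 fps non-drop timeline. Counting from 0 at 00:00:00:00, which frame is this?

Total seconds to the label: (3 × 3600 + 8 × 60 + 11) = 11291.
Frame index = 11291 × 48 + 29 = 541997.

frame 541997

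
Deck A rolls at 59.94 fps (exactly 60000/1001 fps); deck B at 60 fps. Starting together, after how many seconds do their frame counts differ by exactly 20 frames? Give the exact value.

1001/3 seconds

The gap grows by |60 − 60000/1001| = 60/1001 frames per second.
Time for a 20-frame gap: 20 ÷ (60/1001) = 1001/3 s.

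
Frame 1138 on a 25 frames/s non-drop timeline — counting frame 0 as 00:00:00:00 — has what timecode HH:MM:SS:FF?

00:00:45:13

1138 ÷ 25 = 45 full seconds, remainder 13 frames.
45 s = 0 h 0 min 45 s.
Timecode: 00:00:45:13.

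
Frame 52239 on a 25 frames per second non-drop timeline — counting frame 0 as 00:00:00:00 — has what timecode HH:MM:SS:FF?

00:34:49:14

52239 ÷ 25 = 2089 full seconds, remainder 14 frames.
2089 s = 0 h 34 min 49 s.
Timecode: 00:34:49:14.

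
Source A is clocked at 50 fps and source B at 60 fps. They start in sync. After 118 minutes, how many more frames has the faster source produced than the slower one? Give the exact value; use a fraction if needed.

118 min = 7080 s.
A emits 50 × 7080 = 354000 frames; B emits 60 × 7080 = 424800.
Difference = 70800 frames; B is ahead of A.

70800 frames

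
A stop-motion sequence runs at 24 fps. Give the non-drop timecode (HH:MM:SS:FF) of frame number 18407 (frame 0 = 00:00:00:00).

00:12:46:23

18407 ÷ 24 = 766 full seconds, remainder 23 frames.
766 s = 0 h 12 min 46 s.
Timecode: 00:12:46:23.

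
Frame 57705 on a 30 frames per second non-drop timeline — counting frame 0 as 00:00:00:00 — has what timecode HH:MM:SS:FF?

57705 ÷ 30 = 1923 full seconds, remainder 15 frames.
1923 s = 0 h 32 min 3 s.
Timecode: 00:32:03:15.

00:32:03:15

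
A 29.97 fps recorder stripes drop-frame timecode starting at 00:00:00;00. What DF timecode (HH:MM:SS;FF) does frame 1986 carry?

00:01:06;08

Each 10-minute DF block holds 10 × 60 × 30 − 9 × 2 = 17982 frames. 1986 ÷ 17982 → 0 full blocks, remainder 1986.
Within the partial block the first minute is 1800 frames and each further minute 1798, so 1 further minute boundary passed. Total skipped labels = 18 × 0 + 2 × 1 = 2.
Non-drop label index = 1986 + 2 = 1988; at 30 labels/s that is 00:01:06:08, i.e. DF 00:01:06;08.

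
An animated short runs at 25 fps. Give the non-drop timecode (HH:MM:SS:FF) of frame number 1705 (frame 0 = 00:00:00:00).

1705 ÷ 25 = 68 full seconds, remainder 5 frames.
68 s = 0 h 1 min 8 s.
Timecode: 00:01:08:05.

00:01:08:05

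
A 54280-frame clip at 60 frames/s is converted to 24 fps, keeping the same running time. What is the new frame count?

21712 frames

Target frames = source frames × (target rate / source rate) = 54280 × (24)/(60) = 54280 × 2/5 = 21712.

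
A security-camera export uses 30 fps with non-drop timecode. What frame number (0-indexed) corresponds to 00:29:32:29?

Total seconds to the label: (0 × 3600 + 29 × 60 + 32) = 1772.
Frame index = 1772 × 30 + 29 = 53189.

frame 53189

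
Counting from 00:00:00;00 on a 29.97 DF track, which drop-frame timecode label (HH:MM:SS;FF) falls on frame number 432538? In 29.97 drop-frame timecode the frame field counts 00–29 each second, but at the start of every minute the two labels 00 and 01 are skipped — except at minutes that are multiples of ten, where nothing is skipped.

Each 10-minute DF block holds 10 × 60 × 30 − 9 × 2 = 17982 frames. 432538 ÷ 17982 → 24 full blocks, remainder 970.
Within the partial block the first minute is 1800 frames and each further minute 1798, so 0 further minute boundaries passed. Total skipped labels = 18 × 24 + 2 × 0 = 432.
Non-drop label index = 432538 + 432 = 432970; at 30 labels/s that is 04:00:32:10, i.e. DF 04:00:32;10.

04:00:32;10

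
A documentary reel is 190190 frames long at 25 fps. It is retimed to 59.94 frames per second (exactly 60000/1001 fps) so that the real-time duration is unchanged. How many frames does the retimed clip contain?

456000 frames

Target frames = source frames × (target rate / source rate) = 190190 × (60000/1001)/(25) = 190190 × 2400/1001 = 456000.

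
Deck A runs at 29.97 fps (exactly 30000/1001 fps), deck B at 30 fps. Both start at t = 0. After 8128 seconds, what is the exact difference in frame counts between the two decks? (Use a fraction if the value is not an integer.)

A emits 30000/1001 × 8128 = 243840000/1001 frames; B emits 30 × 8128 = 243840.
Difference = 243840/1001 frames (≈ 243.5964); B is ahead of A.

243840/1001 frames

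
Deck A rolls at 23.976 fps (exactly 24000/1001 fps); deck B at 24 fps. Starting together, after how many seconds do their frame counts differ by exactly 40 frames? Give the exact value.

The gap grows by |24 − 24000/1001| = 24/1001 frames per second.
Time for a 40-frame gap: 40 ÷ (24/1001) = 5005/3 s.

5005/3 seconds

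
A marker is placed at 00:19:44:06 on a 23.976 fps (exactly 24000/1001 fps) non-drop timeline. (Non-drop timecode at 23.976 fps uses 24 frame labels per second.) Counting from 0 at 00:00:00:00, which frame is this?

Total seconds to the label: (0 × 3600 + 19 × 60 + 44) = 1184.
Frame index = 1184 × 24 + 6 = 28422.

frame 28422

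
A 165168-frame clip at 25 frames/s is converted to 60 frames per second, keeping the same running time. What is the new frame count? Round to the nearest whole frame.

396403 frames

Frames at target rate = 165168 × (60) / (25) = 1982016/5 ≈ 396403.200.
Nearest whole frame: 396403.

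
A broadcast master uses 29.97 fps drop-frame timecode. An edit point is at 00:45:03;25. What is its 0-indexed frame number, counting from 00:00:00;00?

As if non-drop at 30 labels/s: (0 × 3600 + 45 × 60 + 3) × 30 + 25 = 81115.
Minute boundaries passed: 45; those not divisible by 10: 45 − 4 = 41; dropped labels = 2 × 41 = 82.
Actual frame index = 81115 − 82 = 81033.

81033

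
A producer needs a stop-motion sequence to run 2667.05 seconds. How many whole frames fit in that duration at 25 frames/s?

66676 frames

Frames = 2667.05 × 25 = 266705/4 ≈ 66676.2500.
Complete frames: 66676.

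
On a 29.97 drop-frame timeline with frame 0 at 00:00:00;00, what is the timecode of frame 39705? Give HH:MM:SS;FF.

00:22:04;25

Ten DF minutes hold 17982 frames, so frame 39705 lies in block 2 (frames 35964–53945) with 3741 frames into that block.
The block's first minute is 1800 frames and the rest 1798 each; 3741 frames reaches minute 2, so 2 × 18 + 2 × 2 = 40 labels have been skipped so far.
Adding those back, label number 39705 + 40 = 39745 at 30 labels/s is 1324 s + 25 f = 0 h 22 min 4 s frame 25, i.e. 00:22:04;25.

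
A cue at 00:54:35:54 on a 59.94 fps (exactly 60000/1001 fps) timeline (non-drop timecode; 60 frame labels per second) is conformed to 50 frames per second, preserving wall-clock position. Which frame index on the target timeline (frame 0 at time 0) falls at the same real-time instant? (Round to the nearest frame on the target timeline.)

Source frame index: (0×3600 + 54×60 + 35) × 60 + 54 = 196554.
Real time: 196554 / (60000/1001) = 32791759/10000 s.
Target frame: (32791759/10000) × (50) = 32791759/200 ≈ 163958.795 → 163959.

frame 163959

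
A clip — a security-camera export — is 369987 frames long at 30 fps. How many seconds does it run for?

12332.9 seconds

Running time = 369987 / (30) = 12332.9 s.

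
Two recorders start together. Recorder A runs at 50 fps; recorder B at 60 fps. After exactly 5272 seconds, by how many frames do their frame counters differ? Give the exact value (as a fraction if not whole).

52720 frames

A emits 50 × 5272 = 263600 frames; B emits 60 × 5272 = 316320.
Difference = 52720 frames; B is ahead of A.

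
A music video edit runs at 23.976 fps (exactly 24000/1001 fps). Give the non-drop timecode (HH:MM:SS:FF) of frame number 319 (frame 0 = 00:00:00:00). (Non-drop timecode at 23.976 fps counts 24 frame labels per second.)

00:00:13:07

319 ÷ 24 = 13 full seconds, remainder 7 frames.
13 s = 0 h 0 min 13 s.
Timecode: 00:00:13:07.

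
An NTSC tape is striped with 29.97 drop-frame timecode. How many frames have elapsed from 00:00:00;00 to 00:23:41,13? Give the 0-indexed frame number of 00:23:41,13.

As if non-drop at 30 labels/s: (0 × 3600 + 23 × 60 + 41) × 30 + 13 = 42643.
Minute boundaries passed: 23; those not divisible by 10: 23 − 2 = 21; dropped labels = 2 × 21 = 42.
Actual frame index = 42643 − 42 = 42601.

42601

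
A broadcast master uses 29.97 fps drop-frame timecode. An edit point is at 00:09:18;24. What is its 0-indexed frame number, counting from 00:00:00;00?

Complete 10-minute blocks: 0, each 17982 frames → 0.
Remaining 9 whole minutes in the current block: 1800 + 8 × 1798 = 16184 frames.
Within the current minute: 18 × 30 + 24 − 2 = 562 (labels ;00/;01 skipped at this minute). Total = 0 + 16184 + 562 = 16746.

16746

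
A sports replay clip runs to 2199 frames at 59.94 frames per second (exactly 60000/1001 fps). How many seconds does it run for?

Running time = 2199 / (60000/1001) = 36.68665 s.

36.68665 seconds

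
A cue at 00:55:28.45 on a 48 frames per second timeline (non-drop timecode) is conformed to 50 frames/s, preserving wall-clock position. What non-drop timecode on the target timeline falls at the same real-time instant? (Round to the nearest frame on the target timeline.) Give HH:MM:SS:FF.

00:55:28:47

Source frame index: (0×3600 + 55×60 + 28) × 48 + 45 = 159789.
Real time: 159789 / (48) = 53263/16 s.
Target frame: (53263/16) × (50) = 1331575/8 ≈ 166446.875 → 166447.
At 50 labels/s: frame 166447 → 00:55:28:47.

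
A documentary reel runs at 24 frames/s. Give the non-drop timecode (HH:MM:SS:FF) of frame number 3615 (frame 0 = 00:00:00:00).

00:02:30:15

3615 ÷ 24 = 150 full seconds, remainder 15 frames.
150 s = 0 h 2 min 30 s.
Timecode: 00:02:30:15.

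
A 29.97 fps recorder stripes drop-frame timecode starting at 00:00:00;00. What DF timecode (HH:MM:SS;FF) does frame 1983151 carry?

18:22:51;05

Each 10-minute DF block holds 10 × 60 × 30 − 9 × 2 = 17982 frames. 1983151 ÷ 17982 → 110 full blocks, remainder 5131.
Within the partial block the first minute is 1800 frames and each further minute 1798, so 2 further minute boundaries passed. Total skipped labels = 18 × 110 + 2 × 2 = 1984.
Non-drop label index = 1983151 + 1984 = 1985135; at 30 labels/s that is 18:22:51:05, i.e. DF 18:22:51;05.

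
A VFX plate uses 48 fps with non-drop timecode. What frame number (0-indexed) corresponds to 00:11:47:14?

33950

Total seconds to the label: (0 × 3600 + 11 × 60 + 47) = 707.
Frame index = 707 × 48 + 14 = 33950.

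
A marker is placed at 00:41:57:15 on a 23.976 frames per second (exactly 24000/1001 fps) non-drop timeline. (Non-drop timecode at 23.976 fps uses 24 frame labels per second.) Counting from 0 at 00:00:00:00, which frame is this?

Total seconds to the label: (0 × 3600 + 41 × 60 + 57) = 2517.
Frame index = 2517 × 24 + 15 = 60423.

60423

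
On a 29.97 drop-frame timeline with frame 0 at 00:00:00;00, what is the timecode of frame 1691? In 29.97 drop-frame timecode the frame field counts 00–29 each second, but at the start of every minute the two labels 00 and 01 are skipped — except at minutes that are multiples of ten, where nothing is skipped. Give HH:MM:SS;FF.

Each 10-minute DF block holds 10 × 60 × 30 − 9 × 2 = 17982 frames. 1691 ÷ 17982 → 0 full blocks, remainder 1691.
Within the partial block the first minute is 1800 frames and each further minute 1798, so 0 further minute boundaries passed. Total skipped labels = 18 × 0 + 2 × 0 = 0.
Non-drop label index = 1691 + 0 = 1691; at 30 labels/s that is 00:00:56:11, i.e. DF 00:00:56;11.

00:00:56;11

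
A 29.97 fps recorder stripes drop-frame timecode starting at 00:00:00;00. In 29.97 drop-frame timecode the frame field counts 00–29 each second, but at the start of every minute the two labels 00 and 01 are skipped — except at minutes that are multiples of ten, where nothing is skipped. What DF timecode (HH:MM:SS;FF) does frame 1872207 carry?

Each 10-minute DF block holds 10 × 60 × 30 − 9 × 2 = 17982 frames. 1872207 ÷ 17982 → 104 full blocks, remainder 2079.
Within the partial block the first minute is 1800 frames and each further minute 1798, so 1 further minute boundary passed. Total skipped labels = 18 × 104 + 2 × 1 = 1874.
Non-drop label index = 1872207 + 1874 = 1874081; at 30 labels/s that is 17:21:09:11, i.e. DF 17:21:09;11.

17:21:09;11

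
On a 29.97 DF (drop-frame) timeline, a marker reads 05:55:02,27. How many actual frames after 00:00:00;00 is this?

638447

Complete 10-minute blocks: 35, each 17982 frames → 629370.
Remaining 5 whole minutes in the current block: 1800 + 4 × 1798 = 8992 frames.
Within the current minute: 2 × 30 + 27 − 2 = 85 (labels ;00/;01 skipped at this minute). Total = 629370 + 8992 + 85 = 638447.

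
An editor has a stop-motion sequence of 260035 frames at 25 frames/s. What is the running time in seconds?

Running time = 260035 / (25) = 10401.4 s.

10401.4 seconds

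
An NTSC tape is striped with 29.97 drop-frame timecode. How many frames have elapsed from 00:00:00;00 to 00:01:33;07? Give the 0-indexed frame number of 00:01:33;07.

2795

As if non-drop at 30 labels/s: (0 × 3600 + 1 × 60 + 33) × 30 + 7 = 2797.
Minute boundaries passed: 1; those not divisible by 10: 1 − 0 = 1; dropped labels = 2 × 1 = 2.
Actual frame index = 2797 − 2 = 2795.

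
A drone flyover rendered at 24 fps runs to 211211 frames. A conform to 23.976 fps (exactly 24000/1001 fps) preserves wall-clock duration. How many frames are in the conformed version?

211000 frames

Target frames = source frames × (target rate / source rate) = 211211 × (24000/1001)/(24) = 211211 × 1000/1001 = 211000.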